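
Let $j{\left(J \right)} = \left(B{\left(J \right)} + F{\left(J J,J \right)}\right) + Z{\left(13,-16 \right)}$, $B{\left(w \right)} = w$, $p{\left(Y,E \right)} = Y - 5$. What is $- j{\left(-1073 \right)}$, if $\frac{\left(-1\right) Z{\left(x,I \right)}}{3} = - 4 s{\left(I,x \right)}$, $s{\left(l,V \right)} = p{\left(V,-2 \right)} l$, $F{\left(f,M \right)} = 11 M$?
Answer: $14412$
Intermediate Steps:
$p{\left(Y,E \right)} = -5 + Y$
$s{\left(l,V \right)} = l \left(-5 + V\right)$ ($s{\left(l,V \right)} = \left(-5 + V\right) l = l \left(-5 + V\right)$)
$Z{\left(x,I \right)} = 12 I \left(-5 + x\right)$ ($Z{\left(x,I \right)} = - 3 \left(- 4 I \left(-5 + x\right)\right) = 12 I \left(-5 + x\right)$)
$j{\left(J \right)} = -1536 + 12 J$ ($j{\left(J \right)} = \left(J + 11 J\right) + 12 \left(-16\right) \left(-5 + 13\right) = 12 J + 12 \left(-16\right) 8 = 12 J - 1536 = -1536 + 12 J$)
$- j{\left(-1073 \right)} = - (-1536 + 12 \left(-1073\right)) = - (-1536 - 12876) = \left(-1\right) \left(-14412\right) = 14412$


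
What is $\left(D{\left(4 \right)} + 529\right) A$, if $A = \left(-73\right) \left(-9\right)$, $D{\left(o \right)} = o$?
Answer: $350181$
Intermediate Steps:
$A = 657$
$\left(D{\left(4 \right)} + 529\right) A = \left(4 + 529\right) 657 = 533 \cdot 657 = 350181$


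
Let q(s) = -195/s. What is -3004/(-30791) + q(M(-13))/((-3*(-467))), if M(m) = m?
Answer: 2073/19147 ≈ 0.10827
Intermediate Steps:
-3004/(-30791) + q(M(-13))/((-3*(-467))) = -3004/(-30791) + (-195/(-13))/((-3*(-467))) = -3004*(-1/30791) - 195*(-1/13)/1401 = 4/41 + 15*(1/1401) = 4/41 + 5/467 = 2073/19147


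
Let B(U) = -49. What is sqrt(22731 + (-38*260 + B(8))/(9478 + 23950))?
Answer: sqrt(6349999084223)/16714 ≈ 150.77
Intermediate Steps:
sqrt(22731 + (-38*260 + B(8))/(9478 + 23950)) = sqrt(22731 + (-38*260 - 49)/(9478 + 23950)) = sqrt(22731 + (-9880 - 49)/33428) = sqrt(22731 - 9929*1/33428) = sqrt(22731 - 9929/33428) = sqrt(759841939/33428) = sqrt(6349999084223)/16714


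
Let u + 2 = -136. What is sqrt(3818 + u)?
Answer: 4*sqrt(230) ≈ 60.663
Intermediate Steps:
u = -138 (u = -2 - 136 = -138)
sqrt(3818 + u) = sqrt(3818 - 138) = sqrt(3680) = 4*sqrt(230)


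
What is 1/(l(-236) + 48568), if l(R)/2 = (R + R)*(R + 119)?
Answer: 1/159016 ≈ 6.2887e-6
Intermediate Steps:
l(R) = 4*R*(119 + R) (l(R) = 2*((R + R)*(R + 119)) = 2*((2*R)*(119 + R)) = 2*(2*R*(119 + R)) = 4*R*(119 + R))
1/(l(-236) + 48568) = 1/(4*(-236)*(119 - 236) + 48568) = 1/(4*(-236)*(-117) + 48568) = 1/(110448 + 48568) = 1/159016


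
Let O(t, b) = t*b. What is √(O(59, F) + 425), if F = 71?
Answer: √4614 ≈ 67.926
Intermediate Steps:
O(t, b) = b*t
√(O(59, F) + 425) = √(71*59 + 425) = √(4189 + 425) = √4614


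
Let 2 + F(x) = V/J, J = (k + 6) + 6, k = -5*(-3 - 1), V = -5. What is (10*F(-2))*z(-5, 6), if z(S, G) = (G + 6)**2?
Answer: -3105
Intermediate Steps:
z(S, G) = (6 + G)**2
k = 20 (k = -5*(-4) = 20)
J = 32 (J = (20 + 6) + 6 = 26 + 6 = 32)
F(x) = -69/32 (F(x) = -2 - 5/32 = -69/32)
(10*F(-2))*z(-5, 6) = (10*(-69/32))*(6 + 6)**2 = -345/16*12**2 = -345/16*144 = -3105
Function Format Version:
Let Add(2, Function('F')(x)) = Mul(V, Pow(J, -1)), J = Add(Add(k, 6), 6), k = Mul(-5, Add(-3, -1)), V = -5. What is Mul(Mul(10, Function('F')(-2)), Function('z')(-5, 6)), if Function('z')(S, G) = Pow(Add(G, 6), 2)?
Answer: -3105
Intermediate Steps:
Function('z')(S, G) = Pow(Add(6, G), 2)
k = 20 (k = Mul(-5, -4) = 20)
J = 32 (J = Add(Add(20, 6), 6) = Add(26, 6) = 32)
Function('F')(x) = Rational(-69, 32) (Function('F')(x) = Add(-2, Mul(-5, Pow(32, -1))) = Add(-2, Mul(-5, Rational(1, 32))) = Add(-2, Rational(-5, 32)) = Rational(-69, 32))
Mul(Mul(10, Function('F')(-2)), Function('z')(-5, 6)) = Mul(Mul(10, Rational(-69, 32)), Pow(Add(6, 6), 2)) = Mul(Rational(-345, 16), Pow(12, 2)) = Mul(Rational(-345, 16), 144) = -3105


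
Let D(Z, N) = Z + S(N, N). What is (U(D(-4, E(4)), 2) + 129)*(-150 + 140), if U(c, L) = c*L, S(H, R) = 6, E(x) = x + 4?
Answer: -1330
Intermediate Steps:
E(x) = 4 + x
D(Z, N) = 6 + Z (D(Z, N) = Z + 6 = 6 + Z)
U(c, L) = L*c
(U(D(-4, E(4)), 2) + 129)*(-150 + 140) = (2*(6 - 4) + 129)*(-150 + 140) = (2*2 + 129)*(-10) = (4 + 129)*(-10) = 133*(-10) = -1330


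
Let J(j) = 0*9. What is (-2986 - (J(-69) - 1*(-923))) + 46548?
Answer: 42639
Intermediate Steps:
J(j) = 0
(-2986 - (J(-69) - 1*(-923))) + 46548 = (-2986 - (0 - 1*(-923))) + 46548 = (-2986 - (0 + 923)) + 46548 = (-2986 - 1*923) + 46548 = (-2986 - 923) + 46548 = -3909 + 46548 = 42639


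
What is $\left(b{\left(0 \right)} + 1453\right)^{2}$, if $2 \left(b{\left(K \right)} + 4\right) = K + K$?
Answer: $2099601$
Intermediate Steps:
$b{\left(K \right)} = -4 + K$ ($b{\left(K \right)} = -4 + \frac{K + K}{2} = -4 + \frac{2 K}{2} = -4 + K$)
$\left(b{\left(0 \right)} + 1453\right)^{2} = \left(\left(-4 + 0\right) + 1453\right)^{2} = \left(-4 + 1453\right)^{2} = 1449^{2} = 2099601$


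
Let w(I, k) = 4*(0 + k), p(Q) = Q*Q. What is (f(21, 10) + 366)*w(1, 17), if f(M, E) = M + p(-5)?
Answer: 28016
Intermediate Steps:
p(Q) = Q**2
w(I, k) = 4*k
f(M, E) = 25 + M (f(M, E) = M + (-5)**2 = M + 25 = 25 + M)
(f(21, 10) + 366)*w(1, 17) = ((25 + 21) + 366)*(4*17) = (46 + 366)*68 = 412*68 = 28016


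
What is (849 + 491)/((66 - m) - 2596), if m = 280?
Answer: -134/281 ≈ -0.47687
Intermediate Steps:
(849 + 491)/((66 - m) - 2596) = (849 + 491)/((66 - 1*280) - 2596) = 1340/((66 - 280) - 2596) = 1340/(-214 - 2596) = 1340/(-2810) = 1340*(-1/2810) = -134/281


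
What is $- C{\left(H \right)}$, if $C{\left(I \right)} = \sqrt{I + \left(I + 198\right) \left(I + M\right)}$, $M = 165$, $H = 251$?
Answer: $- \sqrt{187035} \approx -432.48$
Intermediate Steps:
$C{\left(I \right)} = \sqrt{I + \left(165 + I\right) \left(198 + I\right)}$ ($C{\left(I \right)} = \sqrt{I + \left(I + 198\right) \left(I + 165\right)} = \sqrt{I + \left(198 + I\right) \left(165 + I\right)} = \sqrt{I + \left(165 + I\right) \left(198 + I\right)}$)
$- C{\left(H \right)} = - \sqrt{32670 + 251^{2} + 364 \cdot 251} = - \sqrt{32670 + 63001 + 91364} = - \sqrt{187035}$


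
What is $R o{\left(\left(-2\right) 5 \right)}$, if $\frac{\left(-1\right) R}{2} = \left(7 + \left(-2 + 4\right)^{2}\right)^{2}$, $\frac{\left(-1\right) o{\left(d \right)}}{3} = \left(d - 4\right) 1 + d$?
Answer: $-17424$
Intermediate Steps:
$o{\left(d \right)} = 12 - 6 d$ ($o{\left(d \right)} = - 3 \left(\left(d - 4\right) 1 + d\right) = - 3 \left(\left(-4 + d\right) 1 + d\right) = - 3 \left(\left(-4 + d\right) + d\right) = - 3 \left(-4 + 2 d\right) = 12 - 6 d$)
$R = -242$ ($R = - 2 \left(7 + \left(-2 + 4\right)^{2}\right)^{2} = - 2 \left(7 + 2^{2}\right)^{2} = - 2 \left(7 + 4\right)^{2} = - 2 \cdot 11^{2} = \left(-2\right) 121 = -242$)
$R o{\left(\left(-2\right) 5 \right)} = - 242 \left(12 - 6 \left(\left(-2\right) 5\right)\right) = - 242 \left(12 - -60\right) = - 242 \left(12 + 60\right) = \left(-242\right) 72 = -17424$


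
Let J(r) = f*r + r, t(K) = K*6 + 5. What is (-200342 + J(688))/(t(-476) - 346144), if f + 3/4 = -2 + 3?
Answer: 199482/348995 ≈ 0.57159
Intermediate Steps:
t(K) = 5 + 6*K (t(K) = 6*K + 5 = 5 + 6*K)
f = 1/4 (f = -3/4 + (-2 + 3) = -3/4 + 1 = 1/4 ≈ 0.25000)
J(r) = 5*r/4 (J(r) = r/4 + r = 5*r/4)
(-200342 + J(688))/(t(-476) - 346144) = (-200342 + (5/4)*688)/((5 + 6*(-476)) - 346144) = (-200342 + 860)/((5 - 2856) - 346144) = -199482/(-2851 - 346144) = -199482/(-348995) = -199482*(-1/348995) = 199482/348995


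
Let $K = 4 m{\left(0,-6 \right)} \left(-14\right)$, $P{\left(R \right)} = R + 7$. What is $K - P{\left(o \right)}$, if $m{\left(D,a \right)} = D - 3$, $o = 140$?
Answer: $21$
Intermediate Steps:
$m{\left(D,a \right)} = -3 + D$
$P{\left(R \right)} = 7 + R$
$K = 168$ ($K = 4 \left(-3 + 0\right) \left(-14\right) = 4 \left(-3\right) \left(-14\right) = \left(-12\right) \left(-14\right) = 168$)
$K - P{\left(o \right)} = 168 - \left(7 + 140\right) = 168 - 147 = 21$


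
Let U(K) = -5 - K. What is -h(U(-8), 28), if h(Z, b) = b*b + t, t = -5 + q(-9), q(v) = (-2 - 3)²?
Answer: -804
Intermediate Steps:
q(v) = 25 (q(v) = (-5)² = 25)
t = 20 (t = -5 + 25 = 20)
h(Z, b) = 20 + b² (h(Z, b) = b*b + 20 = b² + 20 = 20 + b²)
-h(U(-8), 28) = -(20 + 28²) = -(20 + 784) = -1*804 = -804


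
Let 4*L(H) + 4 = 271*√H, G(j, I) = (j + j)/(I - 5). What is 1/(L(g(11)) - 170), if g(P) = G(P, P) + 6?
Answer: 8208/726221 + 1084*√87/726221 ≈ 0.025225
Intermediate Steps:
G(j, I) = 2*j/(-5 + I) (G(j, I) = (2*j)/(-5 + I) = 2*j/(-5 + I))
g(P) = 6 + 2*P/(-5 + P) (g(P) = 2*P/(-5 + P) + 6 = 6 + 2*P/(-5 + P))
L(H) = -1 + 271*√H/4 (L(H) = -1 + (271*√H)/4 = -1 + 271*√H/4)
1/(L(g(11)) - 170) = 1/((-1 + 271*√(2*(-15 + 4*11)/(-5 + 11))/4) - 170) = 1/((-1 + 271*√(2*(-15 + 44)/6)/4) - 170) = 1/((-1 + 271*√(2*(⅙)*29)/4) - 170) = 1/((-1 + 271*√(29/3)/4) - 170) = 1/((-1 + 271*(√87/3)/4) - 170) = 1/((-1 + 271*√87/12) - 170) = 1/(-171 + 271*√87/12)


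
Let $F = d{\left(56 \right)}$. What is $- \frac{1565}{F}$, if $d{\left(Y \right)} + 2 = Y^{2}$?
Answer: $- \frac{1565}{3134} \approx -0.49936$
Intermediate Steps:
$d{\left(Y \right)} = -2 + Y^{2}$
$F = 3134$ ($F = -2 + 56^{2} = -2 + 3136 = 3134$)
$- \frac{1565}{F} = - \frac{1565}{3134}$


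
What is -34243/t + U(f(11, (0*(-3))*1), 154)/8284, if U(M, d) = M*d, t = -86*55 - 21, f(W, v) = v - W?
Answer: 137810409/19678642 ≈ 7.0030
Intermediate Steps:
t = -4751 (t = -4730 - 21 = -4751)
-34243/t + U(f(11, (0*(-3))*1), 154)/8284 = -34243/(-4751) + (((0*(-3))*1 - 1*11)*154)/8284 = -34243*(-1/4751) + ((0*1 - 11)*154)*(1/8284) = 34243/4751 + ((0 - 11)*154)*(1/8284) = 34243/4751 - 11*154*(1/8284) = 34243/4751 - 1694*1/8284 = 34243/4751 - 847/4142 = 137810409/19678642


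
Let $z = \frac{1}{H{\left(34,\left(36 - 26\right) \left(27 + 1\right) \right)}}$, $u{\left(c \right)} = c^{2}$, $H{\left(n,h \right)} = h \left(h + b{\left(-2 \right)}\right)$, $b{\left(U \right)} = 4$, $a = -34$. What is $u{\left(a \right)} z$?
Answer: $\frac{289}{19880} \approx 0.014537$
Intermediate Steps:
$H{\left(n,h \right)} = h \left(4 + h\right)$ ($H{\left(n,h \right)} = h \left(h + 4\right) = h \left(4 + h\right)$)
$z = \frac{1}{79520}$ ($z = \frac{1}{\left(36 - 26\right) \left(27 + 1\right) \left(4 + \left(36 - 26\right) \left(27 + 1\right)\right)} = \frac{1}{10 \cdot 28 \left(4 + 10 \cdot 28\right)} = \frac{1}{280 \left(4 + 280\right)} = \frac{1}{280 \cdot 284} = \frac{1}{79520} \approx 1.2575 \cdot 10^{-5}$)
$u{\left(a \right)} z = \left(-34\right)^{2} \cdot \frac{1}{79520} = 1156 \cdot \frac{1}{79520} = \frac{289}{19880}$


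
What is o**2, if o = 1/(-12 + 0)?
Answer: 1/144 ≈ 0.0069444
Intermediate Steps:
o = -1/12 (o = 1/(-12) = -1/12 ≈ -0.083333)
o**2 = (-1/12)**2 = 1/144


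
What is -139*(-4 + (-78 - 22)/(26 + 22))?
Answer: 10147/12 ≈ 845.58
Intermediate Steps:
-139*(-4 + (-78 - 22)/(26 + 22)) = -139*(-4 - 100/48) = -139*(-4 - 100*1/48) = -139*(-4 - 25/12) = -139*(-73/12) = 10147/12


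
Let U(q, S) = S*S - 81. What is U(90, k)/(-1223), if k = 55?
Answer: -2944/1223 ≈ -2.4072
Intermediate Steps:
U(q, S) = -81 + S² (U(q, S) = S² - 81 = -81 + S²)
U(90, k)/(-1223) = (-81 + 55²)/(-1223) = (-81 + 3025)*(-1/1223) = 2944*(-1/1223) = -2944/1223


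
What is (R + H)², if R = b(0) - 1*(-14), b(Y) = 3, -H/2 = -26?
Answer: 4761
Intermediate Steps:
H = 52 (H = -2*(-26) = 52)
R = 17 (R = 3 - 1*(-14) = 3 + 14 = 17)
(R + H)² = (17 + 52)² = 69² = 4761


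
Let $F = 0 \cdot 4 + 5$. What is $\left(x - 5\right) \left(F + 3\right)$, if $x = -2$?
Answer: $-56$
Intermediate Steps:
$F = 5$ ($F = 0 + 5 = 5$)
$\left(x - 5\right) \left(F + 3\right) = \left(-2 - 5\right) \left(5 + 3\right) = \left(-2 - 5\right) 8 = \left(-7\right) 8 = -56$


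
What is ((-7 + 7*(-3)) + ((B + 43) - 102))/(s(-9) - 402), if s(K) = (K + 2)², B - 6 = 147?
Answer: -66/353 ≈ -0.18697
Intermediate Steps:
B = 153 (B = 6 + 147 = 153)
s(K) = (2 + K)²
((-7 + 7*(-3)) + ((B + 43) - 102))/(s(-9) - 402) = ((-7 + 7*(-3)) + ((153 + 43) - 102))/((2 - 9)² - 402) = ((-7 - 21) + (196 - 102))/((-7)² - 402) = (-28 + 94)/(49 - 402) = 66/(-353) = 66*(-1/353) = -66/353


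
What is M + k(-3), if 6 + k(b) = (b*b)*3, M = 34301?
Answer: 34322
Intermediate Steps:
k(b) = -6 + 3*b**2 (k(b) = -6 + (b*b)*3 = -6 + b**2*3 = -6 + 3*b**2)
M + k(-3) = 34301 + (-6 + 3*(-3)**2) = 34301 + (-6 + 3*9) = 34301 + (-6 + 27) = 34301 + 21 = 34322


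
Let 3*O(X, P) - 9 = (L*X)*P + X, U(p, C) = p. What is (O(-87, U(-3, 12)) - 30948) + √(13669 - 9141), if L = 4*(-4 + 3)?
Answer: -31322 + 4*√283 ≈ -31255.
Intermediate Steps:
L = -4 (L = 4*(-1) = -4)
O(X, P) = 3 + X/3 - 4*P*X/3 (O(X, P) = 3 + ((-4*X)*P + X)/3 = 3 + (-4*P*X + X)/3 = 3 + (X - 4*P*X)/3 = 3 + (X/3 - 4*P*X/3) = 3 + X/3 - 4*P*X/3)
(O(-87, U(-3, 12)) - 30948) + √(13669 - 9141) = ((3 + (⅓)*(-87) - 4/3*(-3)*(-87)) - 30948) + √(13669 - 9141) = ((3 - 29 - 348) - 30948) + √4528 = (-374 - 30948) + 4*√283 = -31322 + 4*√283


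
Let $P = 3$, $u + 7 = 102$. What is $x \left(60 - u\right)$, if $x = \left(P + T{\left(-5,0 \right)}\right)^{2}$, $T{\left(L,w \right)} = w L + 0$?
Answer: $-315$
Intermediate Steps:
$T{\left(L,w \right)} = L w$ ($T{\left(L,w \right)} = L w + 0 = L w$)
$u = 95$ ($u = -7 + 102 = 95$)
$x = 9$ ($x = \left(3 - 0\right)^{2} = \left(3 + 0\right)^{2} = 3^{2} = 9$)
$x \left(60 - u\right) = 9 \left(60 - 95\right) = 9 \left(-35\right) = -315$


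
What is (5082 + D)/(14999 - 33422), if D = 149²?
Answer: -27283/18423 ≈ -1.4809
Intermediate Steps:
D = 22201
(5082 + D)/(14999 - 33422) = (5082 + 22201)/(14999 - 33422) = 27283/(-18423) = 27283*(-1/18423) = -27283/18423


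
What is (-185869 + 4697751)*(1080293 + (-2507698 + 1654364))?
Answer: 1024012226838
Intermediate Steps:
(-185869 + 4697751)*(1080293 + (-2507698 + 1654364)) = 4511882*(1080293 - 853334) = 4511882*226959 = 1024012226838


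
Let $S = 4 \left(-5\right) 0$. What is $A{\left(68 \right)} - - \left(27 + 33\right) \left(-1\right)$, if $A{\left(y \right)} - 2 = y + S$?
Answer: $10$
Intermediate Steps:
$S = 0$ ($S = \left(-20\right) 0 = 0$)
$A{\left(y \right)} = 2 + y$ ($A{\left(y \right)} = 2 + \left(y + 0\right) = 2 + y$)
$A{\left(68 \right)} - - \left(27 + 33\right) \left(-1\right) = \left(2 + 68\right) - - \left(27 + 33\right) \left(-1\right) = 70 - - 60 \left(-1\right) = 70 - \left(-1\right) \left(-60\right) = 70 - 60 = 10$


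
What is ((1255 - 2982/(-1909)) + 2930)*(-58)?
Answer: -463544526/1909 ≈ -2.4282e+5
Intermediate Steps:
((1255 - 2982/(-1909)) + 2930)*(-58) = ((1255 - 2982*(-1/1909)) + 2930)*(-58) = ((1255 + 2982/1909) + 2930)*(-58) = (2398777/1909 + 2930)*(-58) = (7992147/1909)*(-58) = -463544526/1909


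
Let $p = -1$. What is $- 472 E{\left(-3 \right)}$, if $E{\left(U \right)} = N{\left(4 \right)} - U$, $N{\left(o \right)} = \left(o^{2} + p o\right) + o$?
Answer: $-8968$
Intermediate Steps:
$N{\left(o \right)} = o^{2}$ ($N{\left(o \right)} = \left(o^{2} - o\right) + o = o^{2}$)
$E{\left(U \right)} = 16 - U$ ($E{\left(U \right)} = 4^{2} - U = 16 - U$)
$- 472 E{\left(-3 \right)} = - 472 \left(16 - -3\right) = - 472 \left(16 + 3\right) = \left(-472\right) 19 = -8968$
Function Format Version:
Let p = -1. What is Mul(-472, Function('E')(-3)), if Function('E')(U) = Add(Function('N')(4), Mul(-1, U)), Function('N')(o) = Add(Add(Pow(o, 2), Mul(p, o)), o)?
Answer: -8968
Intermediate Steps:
Function('N')(o) = Pow(o, 2) (Function('N')(o) = Add(Add(Pow(o, 2), Mul(-1, o)), o) = Pow(o, 2))
Function('E')(U) = Add(16, Mul(-1, U)) (Function('E')(U) = Add(Pow(4, 2), Mul(-1, U)) = Add(16, Mul(-1, U)))
Mul(-472, Function('E')(-3)) = Mul(-472, Add(16, Mul(-1, -3))) = Mul(-472, Add(16, 3)) = Mul(-472, 19) = -8968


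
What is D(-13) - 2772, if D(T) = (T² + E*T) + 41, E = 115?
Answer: -4057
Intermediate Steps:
D(T) = 41 + T² + 115*T (D(T) = (T² + 115*T) + 41 = 41 + T² + 115*T)
D(-13) - 2772 = (41 + (-13)² + 115*(-13)) - 2772 = (41 + 169 - 1495) - 2772 = -1285 - 2772 = -4057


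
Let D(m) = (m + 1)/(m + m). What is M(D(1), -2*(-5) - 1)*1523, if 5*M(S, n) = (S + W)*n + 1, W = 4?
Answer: 70058/5 ≈ 14012.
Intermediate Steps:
D(m) = (1 + m)/(2*m) (D(m) = (1 + m)/((2*m)) = (1 + m)*(1/(2*m)) = (1 + m)/(2*m))
M(S, n) = ⅕ + n*(4 + S)/5 (M(S, n) = ((S + 4)*n + 1)/5 = ((4 + S)*n + 1)/5 = (n*(4 + S) + 1)/5 = (1 + n*(4 + S))/5 = ⅕ + n*(4 + S)/5)
M(D(1), -2*(-5) - 1)*1523 = (⅕ + 4*(-2*(-5) - 1)/5 + ((½)*(1 + 1)/1)*(-2*(-5) - 1)/5)*1523 = (⅕ + 4*(10 - 1)/5 + ((½)*1*2)*(10 - 1)/5)*1523 = (⅕ + (⅘)*9 + (⅕)*1*9)*1523 = (⅕ + 36/5 + 9/5)*1523 = (46/5)*1523 = 70058/5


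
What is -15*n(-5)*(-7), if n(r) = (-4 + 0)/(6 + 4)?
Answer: -42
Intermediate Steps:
n(r) = -2/5 (n(r) = -4/10 = -4*1/10 = -2/5)
-15*n(-5)*(-7) = -15*(-2/5)*(-7) = 6*(-7) = -42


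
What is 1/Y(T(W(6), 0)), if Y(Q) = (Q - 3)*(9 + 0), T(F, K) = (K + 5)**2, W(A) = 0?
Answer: 1/198 ≈ 0.0050505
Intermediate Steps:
T(F, K) = (5 + K)**2
Y(Q) = -27 + 9*Q (Y(Q) = (-3 + Q)*9 = -27 + 9*Q)
1/Y(T(W(6), 0)) = 1/(-27 + 9*(5 + 0)**2) = 1/(-27 + 9*5**2) = 1/(-27 + 9*25) = 1/(-27 + 225) = 1/198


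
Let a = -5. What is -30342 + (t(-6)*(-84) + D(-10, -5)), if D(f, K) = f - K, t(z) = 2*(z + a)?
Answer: -28499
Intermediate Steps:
t(z) = -10 + 2*z (t(z) = 2*(z - 5) = 2*(-5 + z) = -10 + 2*z)
-30342 + (t(-6)*(-84) + D(-10, -5)) = -30342 + ((-10 + 2*(-6))*(-84) + (-10 - 1*(-5))) = -30342 + ((-10 - 12)*(-84) + (-10 + 5)) = -30342 + (-22*(-84) - 5) = -30342 + (1848 - 5) = -30342 + 1843 = -28499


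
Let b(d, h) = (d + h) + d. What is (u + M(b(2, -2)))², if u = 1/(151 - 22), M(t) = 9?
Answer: 1350244/16641 ≈ 81.140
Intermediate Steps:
b(d, h) = h + 2*d
u = 1/129 ≈ 0.0077519
(u + M(b(2, -2)))² = (1/129 + 9)² = (1162/129)² = 1350244/16641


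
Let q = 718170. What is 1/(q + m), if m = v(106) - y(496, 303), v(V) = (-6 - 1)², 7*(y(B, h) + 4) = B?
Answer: 7/5027065 ≈ 1.3925e-6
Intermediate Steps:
y(B, h) = -4 + B/7
v(V) = 49 (v(V) = (-7)² = 49)
m = -125/7 (m = 49 - (-4 + (⅐)*496) = 49 - (-4 + 496/7) = 49 - 1*468/7 = 49 - 468/7 = -125/7 ≈ -17.857)
1/(q + m) = 1/(718170 - 125/7) = 1/(5027065/7) = 7/5027065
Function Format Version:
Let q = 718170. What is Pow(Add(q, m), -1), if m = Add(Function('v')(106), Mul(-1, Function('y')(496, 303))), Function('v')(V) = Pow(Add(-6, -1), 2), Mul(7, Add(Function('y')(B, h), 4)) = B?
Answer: Rational(7, 5027065) ≈ 1.3925e-6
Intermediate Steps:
Function('y')(B, h) = Add(-4, Mul(Rational(1, 7), B))
Function('v')(V) = 49 (Function('v')(V) = Pow(-7, 2) = 49)
m = Rational(-125, 7) (m = Add(49, Mul(-1, Add(-4, Mul(Rational(1, 7), 496)))) = Add(49, Mul(-1, Add(-4, Rational(496, 7)))) = Add(49, Mul(-1, Rational(468, 7))) = Add(49, Rational(-468, 7)) = Rational(-125, 7) ≈ -17.857)
Pow(Add(q, m), -1) = Pow(Add(718170, Rational(-125, 7)), -1) = Pow(Rational(5027065, 7), -1) = Rational(7, 5027065)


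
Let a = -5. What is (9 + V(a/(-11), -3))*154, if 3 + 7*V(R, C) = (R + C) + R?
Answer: 1274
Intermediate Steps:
V(R, C) = -3/7 + C/7 + 2*R/7 (V(R, C) = -3/7 + ((R + C) + R)/7 = -3/7 + ((C + R) + R)/7 = -3/7 + (C + 2*R)/7 = -3/7 + (C/7 + 2*R/7) = -3/7 + C/7 + 2*R/7)
(9 + V(a/(-11), -3))*154 = (9 + (-3/7 + (⅐)*(-3) + 2*(-5/(-11))/7))*154 = (9 + (-3/7 - 3/7 + 2*(-5*(-1/11))/7))*154 = (9 + (-3/7 - 3/7 + (2/7)*(5/11)))*154 = (9 + (-3/7 - 3/7 + 10/77))*154 = (9 - 8/11)*154 = (91/11)*154 = 1274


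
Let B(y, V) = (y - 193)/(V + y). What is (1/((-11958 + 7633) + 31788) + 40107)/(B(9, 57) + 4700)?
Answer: 18174065943/2128492352 ≈ 8.5385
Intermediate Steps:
B(y, V) = (-193 + y)/(V + y)
(1/((-11958 + 7633) + 31788) + 40107)/(B(9, 57) + 4700) = (1/((-11958 + 7633) + 31788) + 40107)/((-193 + 9)/(57 + 9) + 4700) = (1/(-4325 + 31788) + 40107)/(-184/66 + 4700) = (1/27463 + 40107)/((1/66)*(-184) + 4700) = (1/27463 + 40107)/(-92/33 + 4700) = 1101458542/(27463*(155008/33)) = (1101458542/27463)*(33/155008) = 18174065943/2128492352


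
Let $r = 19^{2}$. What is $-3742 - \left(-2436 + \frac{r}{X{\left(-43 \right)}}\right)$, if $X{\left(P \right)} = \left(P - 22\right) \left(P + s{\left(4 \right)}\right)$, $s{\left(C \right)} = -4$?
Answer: $- \frac{3990191}{3055} \approx -1306.1$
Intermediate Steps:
$r = 361$
$X{\left(P \right)} = \left(-22 + P\right) \left(-4 + P\right)$ ($X{\left(P \right)} = \left(P - 22\right) \left(P - 4\right) = \left(-22 + P\right) \left(-4 + P\right)$)
$-3742 - \left(-2436 + \frac{r}{X{\left(-43 \right)}}\right) = -3742 + \left(2436 - \frac{361}{88 + \left(-43\right)^{2} - -1118}\right) = -3742 + \left(2436 - \frac{361}{88 + 1849 + 1118}\right) = -3742 + \left(2436 - \frac{361}{3055}\right) = -3742 + \frac{7441619}{3055} = - \frac{3990191}{3055}$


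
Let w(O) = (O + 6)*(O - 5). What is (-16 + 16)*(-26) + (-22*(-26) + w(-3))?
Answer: 548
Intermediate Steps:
w(O) = (-5 + O)*(6 + O) (w(O) = (6 + O)*(-5 + O) = (-5 + O)*(6 + O))
(-16 + 16)*(-26) + (-22*(-26) + w(-3)) = (-16 + 16)*(-26) + (-22*(-26) + (-30 - 3 + (-3)²)) = 0*(-26) + (572 + (-30 - 3 + 9)) = 0 + (572 - 24) = 0 + 548 = 548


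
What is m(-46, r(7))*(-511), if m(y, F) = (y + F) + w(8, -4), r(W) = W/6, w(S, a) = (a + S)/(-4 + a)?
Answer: 69496/3 ≈ 23165.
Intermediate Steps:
w(S, a) = (S + a)/(-4 + a)
r(W) = W/6 (r(W) = W*(1/6) = W/6)
m(y, F) = -1/2 + F + y (m(y, F) = (y + F) + (8 - 4)/(-4 - 4) = (F + y) + 4/(-8) = (F + y) - 1/8*4 = (F + y) - 1/2 = -1/2 + F + y)
m(-46, r(7))*(-511) = (-1/2 + (1/6)*7 - 46)*(-511) = (-1/2 + 7/6 - 46)*(-511) = -136/3*(-511) = 69496/3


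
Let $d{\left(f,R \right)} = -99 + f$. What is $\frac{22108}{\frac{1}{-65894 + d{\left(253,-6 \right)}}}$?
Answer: $-1453379920$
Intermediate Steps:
$\frac{22108}{\frac{1}{-65894 + d{\left(253,-6 \right)}}} = \frac{22108}{\frac{1}{-65894 + \left(-99 + 253\right)}} = \frac{22108}{\frac{1}{-65894 + 154}} = \frac{22108}{\frac{1}{-65740}} = \frac{22108}{- \frac{1}{65740}} = 22108 \left(-65740\right) = -1453379920$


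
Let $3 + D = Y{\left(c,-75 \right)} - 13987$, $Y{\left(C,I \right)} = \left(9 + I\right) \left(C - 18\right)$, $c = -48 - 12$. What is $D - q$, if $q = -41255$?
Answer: $32413$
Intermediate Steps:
$c = -60$
$Y{\left(C,I \right)} = \left(-18 + C\right) \left(9 + I\right)$ ($Y{\left(C,I \right)} = \left(9 + I\right) \left(-18 + C\right) = \left(-18 + C\right) \left(9 + I\right)$)
$D = -8842$ ($D = -3 - 8839 = -8842$)
$D - q = -8842 - -41255 = -8842 + 41255 = 32413$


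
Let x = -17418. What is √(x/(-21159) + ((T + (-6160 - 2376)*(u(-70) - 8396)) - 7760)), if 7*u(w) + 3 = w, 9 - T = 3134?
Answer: √174881513147953857/49371 ≈ 8470.3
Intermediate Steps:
T = -3125 (T = 9 - 1*3134 = 9 - 3134 = -3125)
u(w) = -3/7 + w/7
√(x/(-21159) + ((T + (-6160 - 2376)*(u(-70) - 8396)) - 7760)) = √(-17418/(-21159) + ((-3125 + (-6160 - 2376)*((-3/7 + (⅐)*(-70)) - 8396)) - 7760)) = √(-17418*(-1/21159) + ((-3125 - 8536*((-3/7 - 10) - 8396)) - 7760)) = √(5806/7053 + ((-3125 - 8536*(-73/7 - 8396)) - 7760)) = √(5806/7053 + ((-3125 - 8536*(-58845/7)) - 7760)) = √(5806/7053 + ((-3125 + 502300920/7) - 7760)) = √(5806/7053 + (502279045/7 - 7760)) = √(5806/7053 + 502224725/7) = √(3542191026067/49371) = √174881513147953857/49371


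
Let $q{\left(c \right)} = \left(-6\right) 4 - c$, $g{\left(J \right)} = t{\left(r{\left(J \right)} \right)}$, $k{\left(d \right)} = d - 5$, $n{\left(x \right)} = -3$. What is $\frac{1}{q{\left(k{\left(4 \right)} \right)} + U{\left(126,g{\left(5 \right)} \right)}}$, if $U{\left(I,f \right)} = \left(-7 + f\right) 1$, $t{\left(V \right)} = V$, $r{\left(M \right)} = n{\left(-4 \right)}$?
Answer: $- \frac{1}{33} \approx -0.030303$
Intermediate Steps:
$r{\left(M \right)} = -3$
$k{\left(d \right)} = -5 + d$
$g{\left(J \right)} = -3$
$U{\left(I,f \right)} = -7 + f$
$q{\left(c \right)} = -24 - c$
$\frac{1}{q{\left(k{\left(4 \right)} \right)} + U{\left(126,g{\left(5 \right)} \right)}} = \frac{1}{\left(-24 - \left(-5 + 4\right)\right) - 10} = \frac{1}{\left(-24 - -1\right) - 10} = \frac{1}{\left(-24 + 1\right) - 10} = \frac{1}{-23 - 10} = \frac{1}{-33} = - \frac{1}{33}$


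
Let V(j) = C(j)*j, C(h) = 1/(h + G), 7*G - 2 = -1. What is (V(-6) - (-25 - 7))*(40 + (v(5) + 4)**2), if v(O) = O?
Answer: 163834/41 ≈ 3996.0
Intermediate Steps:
G = 1/7 (G = 2/7 + (1/7)*(-1) = 2/7 - 1/7 = 1/7 ≈ 0.14286)
C(h) = 1/(1/7 + h) (C(h) = 1/(h + 1/7) = 1/(1/7 + h))
V(j) = 7*j/(1 + 7*j) (V(j) = (7/(1 + 7*j))*j = 7*j/(1 + 7*j))
(V(-6) - (-25 - 7))*(40 + (v(5) + 4)**2) = (7*(-6)/(1 + 7*(-6)) - (-25 - 7))*(40 + (5 + 4)**2) = (7*(-6)/(1 - 42) - 1*(-32))*(40 + 9**2) = (7*(-6)/(-41) + 32)*(40 + 81) = (7*(-6)*(-1/41) + 32)*121 = (42/41 + 32)*121 = (1354/41)*121 = 163834/41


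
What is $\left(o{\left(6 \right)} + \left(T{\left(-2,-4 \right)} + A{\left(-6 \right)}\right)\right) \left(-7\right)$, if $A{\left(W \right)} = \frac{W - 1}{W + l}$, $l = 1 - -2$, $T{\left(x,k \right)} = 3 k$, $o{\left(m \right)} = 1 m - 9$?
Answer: $\frac{266}{3} \approx 88.667$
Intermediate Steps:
$o{\left(m \right)} = -9 + m$ ($o{\left(m \right)} = m - 9 = -9 + m$)
$l = 3$ ($l = 1 + 2 = 3$)
$A{\left(W \right)} = \frac{-1 + W}{3 + W}$ ($A{\left(W \right)} = \frac{W - 1}{W + 3} = \frac{-1 + W}{3 + W}$)
$\left(o{\left(6 \right)} + \left(T{\left(-2,-4 \right)} + A{\left(-6 \right)}\right)\right) \left(-7\right) = \left(\left(-9 + 6\right) + \left(3 \left(-4\right) + \frac{-1 - 6}{3 - 6}\right)\right) \left(-7\right) = \left(-3 - \left(12 - \frac{1}{-3} \left(-7\right)\right)\right) \left(-7\right) = \left(-3 - \frac{29}{3}\right) \left(-7\right) = \left(- \frac{38}{3}\right) \left(-7\right) = \frac{266}{3}$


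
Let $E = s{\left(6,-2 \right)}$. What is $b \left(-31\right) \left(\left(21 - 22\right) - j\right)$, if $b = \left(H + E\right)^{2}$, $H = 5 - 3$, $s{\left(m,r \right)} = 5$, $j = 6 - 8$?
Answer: $-1519$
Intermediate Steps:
$j = -2$ ($j = 6 - 8 = -2$)
$E = 5$
$H = 2$ ($H = 5 - 3 = 2$)
$b = 49$ ($b = \left(2 + 5\right)^{2} = 7^{2} = 49$)
$b \left(-31\right) \left(\left(21 - 22\right) - j\right) = 49 \left(-31\right) \left(\left(21 - 22\right) - -2\right) = - 1519 \left(-1 + 2\right) = \left(-1519\right) 1 = -1519$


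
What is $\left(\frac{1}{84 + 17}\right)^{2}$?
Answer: $\frac{1}{10201} \approx 9.803 \cdot 10^{-5}$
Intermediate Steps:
$\left(\frac{1}{84 + 17}\right)^{2} = \left(\frac{1}{101}\right)^{2} = \frac{1}{10201}$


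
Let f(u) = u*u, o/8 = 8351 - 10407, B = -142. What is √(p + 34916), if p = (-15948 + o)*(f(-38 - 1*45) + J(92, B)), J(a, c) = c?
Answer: 4*I*√13658806 ≈ 14783.0*I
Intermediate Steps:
o = -16448 (o = 8*(8351 - 10407) = 8*(-2056) = -16448)
f(u) = u²
p = -218575812 (p = (-15948 - 16448)*((-38 - 1*45)² - 142) = -32396*((-38 - 45)² - 142) = -32396*((-83)² - 142) = -32396*(6889 - 142) = -32396*6747 = -218575812)
√(p + 34916) = √(-218575812 + 34916) = √(-218540896) = 4*I*√13658806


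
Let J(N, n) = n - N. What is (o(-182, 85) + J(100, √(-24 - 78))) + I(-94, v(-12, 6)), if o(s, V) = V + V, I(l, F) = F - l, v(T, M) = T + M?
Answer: 158 + I*√102 ≈ 158.0 + 10.1*I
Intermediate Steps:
v(T, M) = M + T
o(s, V) = 2*V
(o(-182, 85) + J(100, √(-24 - 78))) + I(-94, v(-12, 6)) = (2*85 + (√(-24 - 78) - 1*100)) + ((6 - 12) - 1*(-94)) = (170 + (√(-102) - 100)) + (-6 + 94) = (170 + (I*√102 - 100)) + 88 = (170 + (-100 + I*√102)) + 88 = (70 + I*√102) + 88 = 158 + I*√102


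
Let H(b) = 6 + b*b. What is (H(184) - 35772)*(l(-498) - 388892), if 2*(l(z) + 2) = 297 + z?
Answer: 742979495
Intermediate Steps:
l(z) = 293/2 + z/2 (l(z) = -2 + (297 + z)/2 = -2 + (297/2 + z/2) = 293/2 + z/2)
H(b) = 6 + b²
(H(184) - 35772)*(l(-498) - 388892) = ((6 + 184²) - 35772)*((293/2 + (½)*(-498)) - 388892) = ((6 + 33856) - 35772)*((293/2 - 249) - 388892) = (33862 - 35772)*(-205/2 - 388892) = -1910*(-777989/2) = 742979495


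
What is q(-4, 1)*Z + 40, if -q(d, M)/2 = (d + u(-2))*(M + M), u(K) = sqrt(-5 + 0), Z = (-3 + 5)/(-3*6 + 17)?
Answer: 8 + 8*I*sqrt(5) ≈ 8.0 + 17.889*I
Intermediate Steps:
Z = -2 (Z = 2/(-18 + 17) = 2/(-1) = 2*(-1) = -2)
u(K) = I*sqrt(5) (u(K) = sqrt(-5) = I*sqrt(5))
q(d, M) = -4*M*(d + I*sqrt(5)) (q(d, M) = -2*(d + I*sqrt(5))*(M + M) = -2*(d + I*sqrt(5))*2*M = -4*M*(d + I*sqrt(5)))
q(-4, 1)*Z + 40 = -4*1*(-4 + I*sqrt(5))*(-2) + 40 = (16 - 4*I*sqrt(5))*(-2) + 40 = (-32 + 8*I*sqrt(5)) + 40 = 8 + 8*I*sqrt(5)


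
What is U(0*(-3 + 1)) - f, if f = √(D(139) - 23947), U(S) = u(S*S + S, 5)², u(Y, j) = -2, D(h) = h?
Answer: 4 - 16*I*√93 ≈ 4.0 - 154.3*I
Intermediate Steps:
U(S) = 4 (U(S) = (-2)² = 4)
f = 16*I*√93 (f = √(139 - 23947) = √(-23808) = 16*I*√93 ≈ 154.3*I)
U(0*(-3 + 1)) - f = 4 - 16*I*√93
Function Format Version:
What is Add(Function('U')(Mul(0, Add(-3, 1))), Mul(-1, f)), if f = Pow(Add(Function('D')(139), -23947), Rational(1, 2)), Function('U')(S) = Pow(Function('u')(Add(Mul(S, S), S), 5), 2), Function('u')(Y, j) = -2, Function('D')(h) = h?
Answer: Add(4, Mul(-16, I, Pow(93, Rational(1, 2)))) ≈ Add(4.0000, Mul(-154.30, I))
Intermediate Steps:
Function('U')(S) = 4 (Function('U')(S) = Pow(-2, 2) = 4)
f = Mul(16, I, Pow(93, Rational(1, 2))) (f = Pow(Add(139, -23947), Rational(1, 2)) = Pow(-23808, Rational(1, 2)) = Mul(16, I, Pow(93, Rational(1, 2))) ≈ Mul(154.30, I))
Add(Function('U')(Mul(0, Add(-3, 1))), Mul(-1, f)) = Add(4, Mul(-1, Mul(16, I, Pow(93, Rational(1, 2))))) = Add(4, Mul(-16, I, Pow(93, Rational(1, 2))))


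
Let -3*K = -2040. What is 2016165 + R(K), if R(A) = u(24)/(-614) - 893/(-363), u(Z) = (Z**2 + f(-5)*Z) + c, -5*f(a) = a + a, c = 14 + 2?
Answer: 224683601756/111441 ≈ 2.0162e+6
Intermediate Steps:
c = 16
K = 680 (K = -1/3*(-2040) = 680)
f(a) = -2*a/5 (f(a) = -(a + a)/5 = -2*a/5)
u(Z) = 16 + Z**2 + 2*Z (u(Z) = (Z**2 + (-2/5*(-5))*Z) + 16 = (Z**2 + 2*Z) + 16 = 16 + Z**2 + 2*Z)
R(A) = 157991/111441 (R(A) = (16 + 24**2 + 2*24)/(-614) - 893/(-363) = (16 + 576 + 48)*(-1/614) - 893*(-1/363) = 640*(-1/614) + 893/363 = -320/307 + 893/363 = 157991/111441)
2016165 + R(K) = 2016165 + 157991/111441 = 224683601756/111441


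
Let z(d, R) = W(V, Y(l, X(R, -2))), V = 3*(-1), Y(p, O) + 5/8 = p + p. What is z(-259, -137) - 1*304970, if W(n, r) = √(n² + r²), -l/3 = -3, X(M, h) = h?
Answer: -304970 + √19897/8 ≈ -3.0495e+5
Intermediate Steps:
l = 9 (l = -3*(-3) = 9)
Y(p, O) = -5/8 + 2*p (Y(p, O) = -5/8 + (p + p) = -5/8 + 2*p)
V = -3
z(d, R) = √19897/8 (z(d, R) = √((-3)² + (-5/8 + 2*9)²) = √(9 + (-5/8 + 18)²) = √(9 + (139/8)²) = √(9 + 19321/64) = √(19897/64) = √19897/8)
z(-259, -137) - 1*304970 = √19897/8 - 1*304970 = √19897/8 - 304970 = -304970 + √19897/8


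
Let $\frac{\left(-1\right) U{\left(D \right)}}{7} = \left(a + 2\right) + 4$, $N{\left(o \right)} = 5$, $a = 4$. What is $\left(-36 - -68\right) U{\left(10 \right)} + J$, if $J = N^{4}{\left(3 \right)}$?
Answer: $-1615$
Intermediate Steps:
$U{\left(D \right)} = -70$ ($U{\left(D \right)} = - 7 \left(\left(4 + 2\right) + 4\right) = - 7 \left(6 + 4\right) = \left(-7\right) 10 = -70$)
$J = 625$ ($J = 5^{4} = 625$)
$\left(-36 - -68\right) U{\left(10 \right)} + J = \left(-36 - -68\right) \left(-70\right) + 625 = \left(-36 + 68\right) \left(-70\right) + 625 = 32 \left(-70\right) + 625 = -2240 + 625 = -1615$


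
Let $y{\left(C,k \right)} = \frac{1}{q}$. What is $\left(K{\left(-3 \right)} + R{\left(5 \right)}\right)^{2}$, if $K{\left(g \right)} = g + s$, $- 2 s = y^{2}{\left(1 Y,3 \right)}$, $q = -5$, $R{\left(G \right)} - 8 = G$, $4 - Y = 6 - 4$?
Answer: $\frac{249001}{2500} \approx 99.6$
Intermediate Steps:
$Y = 2$ ($Y = 4 - \left(6 - 4\right) = 4 - 2 = 2$)
$R{\left(G \right)} = 8 + G$
$y{\left(C,k \right)} = - \frac{1}{5}$ ($y{\left(C,k \right)} = \frac{1}{-5} = - \frac{1}{5}$)
$s = - \frac{1}{50}$ ($s = - \frac{\left(- \frac{1}{5}\right)^{2}}{2} = \left(- \frac{1}{2}\right) \frac{1}{25} = - \frac{1}{50} \approx -0.02$)
$K{\left(g \right)} = - \frac{1}{50} + g$ ($K{\left(g \right)} = g - \frac{1}{50} = - \frac{1}{50} + g$)
$\left(K{\left(-3 \right)} + R{\left(5 \right)}\right)^{2} = \left(\left(- \frac{1}{50} - 3\right) + \left(8 + 5\right)\right)^{2} = \left(- \frac{151}{50} + 13\right)^{2} = \left(\frac{499}{50}\right)^{2} = \frac{249001}{2500}$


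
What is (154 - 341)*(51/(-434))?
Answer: 9537/434 ≈ 21.975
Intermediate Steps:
(154 - 341)*(51/(-434)) = -9537*(-1)/434 = -187*(-51/434) = 9537/434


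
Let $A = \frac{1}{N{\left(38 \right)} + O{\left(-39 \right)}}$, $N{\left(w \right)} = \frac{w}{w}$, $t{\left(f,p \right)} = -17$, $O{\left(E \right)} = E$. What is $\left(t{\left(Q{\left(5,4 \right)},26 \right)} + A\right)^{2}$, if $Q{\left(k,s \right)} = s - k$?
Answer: $\frac{418609}{1444} \approx 289.9$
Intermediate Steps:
$N{\left(w \right)} = 1$
$A = - \frac{1}{38}$ ($A = \frac{1}{1 - 39} = \frac{1}{-38} = - \frac{1}{38} \approx -0.026316$)
$\left(t{\left(Q{\left(5,4 \right)},26 \right)} + A\right)^{2} = \left(-17 - \frac{1}{38}\right)^{2} = \left(- \frac{647}{38}\right)^{2} = \frac{418609}{1444}$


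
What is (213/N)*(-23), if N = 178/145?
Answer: -710355/178 ≈ -3990.8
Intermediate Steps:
N = 178/145 (N = 178*(1/145) = 178/145 ≈ 1.2276)
(213/N)*(-23) = (213/(178/145))*(-23) = (213*(145/178))*(-23) = (30885/178)*(-23) = -710355/178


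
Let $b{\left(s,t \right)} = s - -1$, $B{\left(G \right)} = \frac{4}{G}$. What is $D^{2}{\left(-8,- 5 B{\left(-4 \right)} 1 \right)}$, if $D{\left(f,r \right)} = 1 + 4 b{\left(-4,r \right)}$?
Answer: $121$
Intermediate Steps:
$b{\left(s,t \right)} = 1 + s$ ($b{\left(s,t \right)} = s + 1 = 1 + s$)
$D{\left(f,r \right)} = -11$ ($D{\left(f,r \right)} = 1 + 4 \left(1 - 4\right) = 1 + 4 \left(-3\right) = 1 - 12 = -11$)
$D^{2}{\left(-8,- 5 B{\left(-4 \right)} 1 \right)} = \left(-11\right)^{2} = 121$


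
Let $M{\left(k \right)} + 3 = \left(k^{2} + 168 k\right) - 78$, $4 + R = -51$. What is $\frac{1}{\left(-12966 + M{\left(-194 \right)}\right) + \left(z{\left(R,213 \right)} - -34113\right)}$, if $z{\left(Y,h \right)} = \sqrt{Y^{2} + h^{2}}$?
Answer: $\frac{13055}{340841853} - \frac{\sqrt{48394}}{681683706} \approx 3.798 \cdot 10^{-5}$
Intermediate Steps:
$R = -55$ ($R = -4 - 51 = -55$)
$M{\left(k \right)} = -81 + k^{2} + 168 k$ ($M{\left(k \right)} = -3 - \left(78 - k^{2} - 168 k\right) = -3 + \left(-78 + k^{2} + 168 k\right) = -81 + k^{2} + 168 k$)
$\frac{1}{\left(-12966 + M{\left(-194 \right)}\right) + \left(z{\left(R,213 \right)} - -34113\right)} = \frac{1}{\left(-12966 + \left(-81 + \left(-194\right)^{2} + 168 \left(-194\right)\right)\right) + \left(\sqrt{\left(-55\right)^{2} + 213^{2}} - -34113\right)} = \frac{1}{\left(-12966 - -4963\right) + \left(\sqrt{3025 + 45369} + 34113\right)} = \frac{1}{\left(-12966 + 4963\right) + \left(\sqrt{48394} + 34113\right)} = \frac{1}{-8003 + \left(34113 + \sqrt{48394}\right)} = \frac{1}{26110 + \sqrt{48394}}$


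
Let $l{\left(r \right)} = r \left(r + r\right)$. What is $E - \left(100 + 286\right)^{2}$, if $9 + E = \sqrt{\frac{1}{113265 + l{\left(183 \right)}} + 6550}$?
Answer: $-149005 + \frac{\sqrt{23643708994577}}{60081} \approx -1.4892 \cdot 10^{5}$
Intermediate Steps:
$l{\left(r \right)} = 2 r^{2}$ ($l{\left(r \right)} = r 2 r = 2 r^{2}$)
$E = -9 + \frac{\sqrt{23643708994577}}{60081}$ ($E = -9 + \sqrt{\frac{1}{113265 + 2 \cdot 183^{2}} + 6550} = -9 + \sqrt{\frac{1}{113265 + 2 \cdot 33489} + 6550} = -9 + \sqrt{\frac{1}{113265 + 66978} + 6550} = -9 + \sqrt{\frac{1}{180243} + 6550} = -9 + \sqrt{\frac{1180591651}{180243}} = -9 + \frac{\sqrt{23643708994577}}{60081} \approx 71.932$)
$E - \left(100 + 286\right)^{2} = \left(-9 + \frac{\sqrt{23643708994577}}{60081}\right) - \left(100 + 286\right)^{2} = \left(-9 + \frac{\sqrt{23643708994577}}{60081}\right) - 386^{2} = \left(-9 + \frac{\sqrt{23643708994577}}{60081}\right) - 148996 = -149005 + \frac{\sqrt{23643708994577}}{60081}$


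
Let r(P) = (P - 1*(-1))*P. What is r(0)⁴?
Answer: 0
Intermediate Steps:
r(P) = P*(1 + P) (r(P) = (P + 1)*P = (1 + P)*P = P*(1 + P))
r(0)⁴ = (0*(1 + 0))⁴ = (0*1)⁴ = 0⁴ = 0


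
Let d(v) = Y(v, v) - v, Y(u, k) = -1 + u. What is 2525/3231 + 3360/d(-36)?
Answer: -10853635/3231 ≈ -3359.2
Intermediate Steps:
d(v) = -1 (d(v) = (-1 + v) - v = -1)
2525/3231 + 3360/d(-36) = 2525/3231 + 3360/(-1) = 2525*(1/3231) + 3360*(-1) = 2525/3231 - 3360 = -10853635/3231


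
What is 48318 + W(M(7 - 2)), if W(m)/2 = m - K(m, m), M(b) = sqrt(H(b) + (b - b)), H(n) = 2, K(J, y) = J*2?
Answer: 48318 - 2*sqrt(2) ≈ 48315.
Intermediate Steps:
K(J, y) = 2*J
M(b) = sqrt(2) (M(b) = sqrt(2 + (b - b)) = sqrt(2 + 0) = sqrt(2))
W(m) = -2*m (W(m) = 2*(m - 2*m) = 2*(-m) = -2*m)
48318 + W(M(7 - 2)) = 48318 - 2*sqrt(2)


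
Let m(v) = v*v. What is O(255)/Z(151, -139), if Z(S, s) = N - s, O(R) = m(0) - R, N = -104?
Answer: -51/7 ≈ -7.2857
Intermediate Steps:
m(v) = v**2
O(R) = -R (O(R) = 0**2 - R = 0 - R = -R)
Z(S, s) = -104 - s
O(255)/Z(151, -139) = (-1*255)/(-104 - 1*(-139)) = -255/(-104 + 139) = -255/35 = -255*1/35 = -51/7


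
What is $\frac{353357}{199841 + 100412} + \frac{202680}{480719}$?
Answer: $\frac{230720701723}{144337321907} \approx 1.5985$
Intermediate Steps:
$\frac{353357}{199841 + 100412} + \frac{202680}{480719} = \frac{353357}{300253} + 202680 \cdot \frac{1}{480719} = 353357 \cdot \frac{1}{300253} + \frac{202680}{480719} = \frac{353357}{300253} + \frac{202680}{480719} = \frac{230720701723}{144337321907}$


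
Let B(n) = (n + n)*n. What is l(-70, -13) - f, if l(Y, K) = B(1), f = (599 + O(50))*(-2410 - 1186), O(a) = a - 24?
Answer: 2247502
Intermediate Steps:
O(a) = -24 + a
f = -2247500 (f = (599 + (-24 + 50))*(-2410 - 1186) = (599 + 26)*(-3596) = 625*(-3596) = -2247500)
B(n) = 2*n**2 (B(n) = (2*n)*n = 2*n**2)
l(Y, K) = 2 (l(Y, K) = 2*1**2 = 2*1 = 2)
l(-70, -13) - f = 2 - 1*(-2247500) = 2 + 2247500 = 2247502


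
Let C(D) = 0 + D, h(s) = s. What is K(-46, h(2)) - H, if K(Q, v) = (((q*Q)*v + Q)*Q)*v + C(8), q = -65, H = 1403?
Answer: -547323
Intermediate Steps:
C(D) = D
K(Q, v) = 8 + Q*v*(Q - 65*Q*v) (K(Q, v) = (((-65*Q)*v + Q)*Q)*v + 8 = ((-65*Q*v + Q)*Q)*v + 8 = ((Q - 65*Q*v)*Q)*v + 8 = (Q*(Q - 65*Q*v))*v + 8 = Q*v*(Q - 65*Q*v) + 8 = 8 + Q*v*(Q - 65*Q*v))
K(-46, h(2)) - H = (8 + 2*(-46)**2 - 65*(-46)**2*2**2) - 1*1403 = (8 + 2*2116 - 65*2116*4) - 1403 = (8 + 4232 - 550160) - 1403 = -545920 - 1403 = -547323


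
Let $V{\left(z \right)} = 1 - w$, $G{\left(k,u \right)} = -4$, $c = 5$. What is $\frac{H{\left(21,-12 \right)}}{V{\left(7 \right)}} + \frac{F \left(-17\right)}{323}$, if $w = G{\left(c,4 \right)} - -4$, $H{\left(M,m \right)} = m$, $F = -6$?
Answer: $- \frac{222}{19} \approx -11.684$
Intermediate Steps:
$w = 0$ ($w = -4 - -4 = -4 + 4 = 0$)
$V{\left(z \right)} = 1$ ($V{\left(z \right)} = 1 - 0 = 1 + 0 = 1$)
$\frac{H{\left(21,-12 \right)}}{V{\left(7 \right)}} + \frac{F \left(-17\right)}{323} = - \frac{12}{1} + \frac{\left(-6\right) \left(-17\right)}{323} = \left(-12\right) 1 + 102 \cdot \frac{1}{323} = -12 + \frac{6}{19} = - \frac{222}{19}$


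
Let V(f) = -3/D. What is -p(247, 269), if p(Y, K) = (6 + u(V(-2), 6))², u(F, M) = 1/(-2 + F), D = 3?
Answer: -289/9 ≈ -32.111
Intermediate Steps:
V(f) = -1 (V(f) = -3/3 = -3*⅓ = -1)
p(Y, K) = 289/9 (p(Y, K) = (6 + 1/(-2 - 1))² = (6 + 1/(-3))² = (6 - ⅓)² = (17/3)² = 289/9)
-p(247, 269) = -1*289/9 = -289/9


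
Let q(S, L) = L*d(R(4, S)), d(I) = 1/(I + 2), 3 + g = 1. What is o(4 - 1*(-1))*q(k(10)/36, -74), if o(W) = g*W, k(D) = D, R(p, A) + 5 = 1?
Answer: -370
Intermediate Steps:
R(p, A) = -4 (R(p, A) = -5 + 1 = -4)
g = -2 (g = -3 + 1 = -2)
d(I) = 1/(2 + I)
o(W) = -2*W
q(S, L) = -L/2 (q(S, L) = L/(2 - 4) = L/(-2) = L*(-½) = -L/2)
o(4 - 1*(-1))*q(k(10)/36, -74) = (-2*(4 - 1*(-1)))*(-½*(-74)) = -2*(4 + 1)*37 = -2*5*37 = -10*37 = -370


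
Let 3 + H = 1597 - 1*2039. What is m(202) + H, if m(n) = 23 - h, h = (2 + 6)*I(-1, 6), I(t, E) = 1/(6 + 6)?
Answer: -1268/3 ≈ -422.67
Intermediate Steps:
I(t, E) = 1/12
h = 2/3 (h = (2 + 6)*(1/12) = 8*(1/12) = 2/3 ≈ 0.66667)
H = -445 (H = -3 + (1597 - 1*2039) = -3 + (1597 - 2039) = -3 - 442 = -445)
m(n) = 67/3 (m(n) = 23 - 1*2/3 = 23 - 2/3 = 67/3)
m(202) + H = 67/3 - 445 = -1268/3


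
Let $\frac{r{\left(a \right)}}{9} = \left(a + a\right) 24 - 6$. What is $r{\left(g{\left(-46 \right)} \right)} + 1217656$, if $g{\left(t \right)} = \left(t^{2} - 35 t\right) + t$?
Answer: $2807362$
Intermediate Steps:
$g{\left(t \right)} = t^{2} - 34 t$
$r{\left(a \right)} = -54 + 432 a$ ($r{\left(a \right)} = 9 \left(\left(a + a\right) 24 - 6\right) = 9 \left(2 a 24 - 6\right) = 9 \left(48 a - 6\right) = 9 \left(-6 + 48 a\right) = -54 + 432 a$)
$r{\left(g{\left(-46 \right)} \right)} + 1217656 = \left(-54 + 432 \left(- 46 \left(-34 - 46\right)\right)\right) + 1217656 = \left(-54 + 432 \left(\left(-46\right) \left(-80\right)\right)\right) + 1217656 = \left(-54 + 432 \cdot 3680\right) + 1217656 = \left(-54 + 1589760\right) + 1217656 = 1589706 + 1217656 = 2807362$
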